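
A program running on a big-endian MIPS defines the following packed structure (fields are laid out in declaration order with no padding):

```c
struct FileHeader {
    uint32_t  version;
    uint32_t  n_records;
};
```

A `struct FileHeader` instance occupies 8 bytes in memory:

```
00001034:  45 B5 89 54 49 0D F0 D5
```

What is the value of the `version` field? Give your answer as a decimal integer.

`version` is the first field, at byte offset 0, occupying 4 bytes.
Bytes at offsets 0..3: 45 B5 89 54.
Big-endian stores the most-significant byte at the lowest address.
The bytes are already most-significant first: 0x45B58954.
0x45B58954 = 1169525076.

1169525076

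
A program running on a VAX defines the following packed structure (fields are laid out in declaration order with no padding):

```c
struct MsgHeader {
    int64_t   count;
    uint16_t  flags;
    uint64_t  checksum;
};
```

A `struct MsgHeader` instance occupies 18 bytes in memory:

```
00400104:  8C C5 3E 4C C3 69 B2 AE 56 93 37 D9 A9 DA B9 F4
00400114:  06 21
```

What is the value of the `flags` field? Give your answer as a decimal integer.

37718

`flags` follows `count` (8 bytes), so it starts at byte offset 8 and occupies 2 bytes.
Bytes at offsets 8..9: 56 93.
Little-endian: lowest address holds the least-significant byte.
Reassemble most-significant byte first: 93 56 → 0x9356.
0x9356 = 37718.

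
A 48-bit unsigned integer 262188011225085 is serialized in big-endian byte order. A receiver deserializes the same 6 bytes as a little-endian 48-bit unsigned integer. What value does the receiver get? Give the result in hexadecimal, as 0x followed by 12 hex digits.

262188011225085 in 48-bit hexadecimal is 0xEE756745FFFD.
Stored big-endian, the bytes at ascending addresses are EE 75 67 45 FF FD.
Read back as little-endian, the first byte is least significant, giving 0xFDFF456775EE.

0xFDFF456775EE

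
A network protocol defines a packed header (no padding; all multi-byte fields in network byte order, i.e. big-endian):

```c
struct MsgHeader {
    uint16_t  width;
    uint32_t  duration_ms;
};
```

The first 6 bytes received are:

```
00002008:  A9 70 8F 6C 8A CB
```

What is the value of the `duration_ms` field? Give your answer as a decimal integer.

`duration_ms` follows `width` (2 bytes), so it starts at byte offset 2 and occupies 4 bytes.
Bytes at offsets 2..5: 8F 6C 8A CB.
Big-endian: lowest address holds the most-significant byte.
The bytes are already most-significant first: 0x8F6C8ACB.
0x8F6C8ACB = 2406255307.

2406255307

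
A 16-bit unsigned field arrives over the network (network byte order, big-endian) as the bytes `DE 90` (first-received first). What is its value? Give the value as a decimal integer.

56976

In big-endian order the high byte comes first in memory.
The bytes are already most-significant first: 0xDE90.
0xDE90 = 56976.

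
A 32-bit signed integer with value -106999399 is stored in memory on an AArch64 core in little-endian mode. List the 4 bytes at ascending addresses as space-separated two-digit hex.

99 51 9F F9

Two's complement of -106999399 in 32 bits: 106999399 = 0x0660AE67; invert → 0xF99F5198; add 1 → 0xF99F5199.
Split into bytes (most-significant first): F9 9F 51 99.
Little-endian: lowest address holds the least-significant byte.
So at ascending addresses the bytes are 99 51 9F F9.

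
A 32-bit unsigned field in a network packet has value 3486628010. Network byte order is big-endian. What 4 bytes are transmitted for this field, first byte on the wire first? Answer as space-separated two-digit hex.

CF D1 B8 AA

3486628010 in hexadecimal, padded to 32 bits, is 0xCFD1B8AA.
Split into bytes (most-significant first): CF D1 B8 AA.
Big-endian stores the most-significant byte at the lowest address.
So the memory order matches the most-significant-first order: CF D1 B8 AA.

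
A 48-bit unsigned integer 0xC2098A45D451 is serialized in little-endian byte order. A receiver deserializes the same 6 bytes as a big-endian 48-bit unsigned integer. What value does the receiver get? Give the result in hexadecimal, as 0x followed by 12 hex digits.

0x51D4458A09C2

Stored little-endian, the bytes at ascending addresses are 51 D4 45 8A 09 C2.
Read back as big-endian, the last byte is least significant, giving 0x51D4458A09C2.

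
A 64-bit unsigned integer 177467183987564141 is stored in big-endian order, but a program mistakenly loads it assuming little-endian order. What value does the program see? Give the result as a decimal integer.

7862966831739139586

177467183987564141 in 64-bit hexadecimal is 0x02767D76ACDE1E6D.
Stored big-endian, the bytes at ascending addresses are 02 76 7D 76 AC DE 1E 6D.
Read back as little-endian, the first byte is least significant, giving 0x6D1EDEAC767D7602.
0x6D1EDEAC767D7602 = 7862966831739139586.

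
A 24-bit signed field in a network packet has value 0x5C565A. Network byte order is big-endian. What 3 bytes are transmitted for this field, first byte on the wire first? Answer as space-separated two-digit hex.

Split into bytes (most-significant first): 5C 56 5A.
In big-endian order the high byte comes first in memory.
So the memory order matches the most-significant-first order: 5C 56 5A.

5C 56 5A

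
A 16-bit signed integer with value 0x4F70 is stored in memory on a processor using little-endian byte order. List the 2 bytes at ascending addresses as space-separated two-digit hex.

Split into bytes (most-significant first): 4F 70.
Little-endian: lowest address holds the least-significant byte.
So at ascending addresses the bytes are 70 4F.

70 4F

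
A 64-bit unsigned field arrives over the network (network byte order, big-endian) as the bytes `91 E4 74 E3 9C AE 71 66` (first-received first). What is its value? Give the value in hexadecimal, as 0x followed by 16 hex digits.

0x91E474E39CAE7166

Big-endian stores the most-significant byte at the lowest address.
The bytes are already most-significant first: 0x91E474E39CAE7166.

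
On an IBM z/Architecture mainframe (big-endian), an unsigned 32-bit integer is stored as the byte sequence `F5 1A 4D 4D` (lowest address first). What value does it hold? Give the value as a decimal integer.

4112141645

Big-endian stores the most-significant byte at the lowest address.
The bytes are already most-significant first: 0xF51A4D4D.
0xF51A4D4D = 4112141645.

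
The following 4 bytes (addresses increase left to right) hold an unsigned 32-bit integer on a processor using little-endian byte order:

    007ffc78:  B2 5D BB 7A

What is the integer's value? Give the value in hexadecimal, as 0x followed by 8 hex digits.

Little-endian stores the least-significant byte at the lowest address.
Reassemble most-significant byte first: 7A BB 5D B2 → 0x7ABB5DB2.

0x7ABB5DB2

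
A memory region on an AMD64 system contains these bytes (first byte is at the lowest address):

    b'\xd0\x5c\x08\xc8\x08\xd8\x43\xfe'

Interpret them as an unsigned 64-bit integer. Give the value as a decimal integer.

18321725241300638928

Little-endian stores the least-significant byte at the lowest address.
Reassemble most-significant byte first: FE 43 D8 08 C8 08 5C D0 → 0xFE43D808C8085CD0.
0xFE43D808C8085CD0 = 18321725241300638928.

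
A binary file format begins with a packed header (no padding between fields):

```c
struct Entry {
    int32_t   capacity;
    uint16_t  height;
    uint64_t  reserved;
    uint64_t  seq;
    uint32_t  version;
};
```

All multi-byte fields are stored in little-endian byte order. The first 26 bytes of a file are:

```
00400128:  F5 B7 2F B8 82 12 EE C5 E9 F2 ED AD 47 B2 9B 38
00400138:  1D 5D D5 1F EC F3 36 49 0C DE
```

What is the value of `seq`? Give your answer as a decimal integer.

`seq` follows `capacity` (4 B), `height` (2 B), `reserved` (8 B), so it starts at offset 4 + 2 + 8 = 14 and occupies 8 bytes.
Bytes at offsets 14..21: 9B 38 1D 5D D5 1F EC F3.
Little-endian: lowest address holds the least-significant byte.
Reassemble most-significant byte first: F3 EC 1F D5 5D 1D 38 9B → 0xF3EC1FD55D1D389B.
0xF3EC1FD55D1D389B = 17576458446970894491.

17576458446970894491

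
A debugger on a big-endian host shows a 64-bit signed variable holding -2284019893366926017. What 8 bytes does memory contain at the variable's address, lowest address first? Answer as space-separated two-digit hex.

E0 4D 88 02 1B F0 55 3F

Two's complement of -2284019893366926017 in 64 bits: 2284019893366926017 = 0x1FB277FDE40FAAC1; invert → 0xE04D88021BF0553E; add 1 → 0xE04D88021BF0553F.
Split into bytes (most-significant first): E0 4D 88 02 1B F0 55 3F.
Big-endian stores the most-significant byte at the lowest address.
So the memory order matches the most-significant-first order: E0 4D 88 02 1B F0 55 3F.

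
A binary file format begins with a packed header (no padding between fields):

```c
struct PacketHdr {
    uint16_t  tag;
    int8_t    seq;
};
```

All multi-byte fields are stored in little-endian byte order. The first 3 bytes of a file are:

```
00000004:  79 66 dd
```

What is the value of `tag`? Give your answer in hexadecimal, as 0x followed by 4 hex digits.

`tag` is the first field, at byte offset 0, occupying 2 bytes.
Bytes at offsets 0..1: 79 66.
In little-endian order the low byte comes first in memory.
Reassemble most-significant byte first: 66 79 → 0x6679.

0x6679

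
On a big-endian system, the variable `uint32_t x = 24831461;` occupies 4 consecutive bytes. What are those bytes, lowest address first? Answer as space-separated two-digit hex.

24831461 in hexadecimal, padded to 32 bits, is 0x017AE5E5.
Split into bytes (most-significant first): 01 7A E5 E5.
Big-endian stores the most-significant byte at the lowest address.
So the memory order matches the most-significant-first order: 01 7A E5 E5.

01 7A E5 E5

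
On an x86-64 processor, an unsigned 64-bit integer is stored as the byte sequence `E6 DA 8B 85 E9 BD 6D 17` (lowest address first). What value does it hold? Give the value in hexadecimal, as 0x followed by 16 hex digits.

Little-endian: lowest address holds the least-significant byte.
Reassemble most-significant byte first: 17 6D BD E9 85 8B DA E6 → 0x176DBDE9858BDAE6.

0x176DBDE9858BDAE6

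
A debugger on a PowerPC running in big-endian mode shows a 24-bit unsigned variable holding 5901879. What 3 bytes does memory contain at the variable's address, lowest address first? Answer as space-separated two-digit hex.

5A 0E 37

5901879 in hexadecimal, padded to 24 bits, is 0x5A0E37.
Split into bytes (most-significant first): 5A 0E 37.
In big-endian order the high byte comes first in memory.
So the memory order matches the most-significant-first order: 5A 0E 37.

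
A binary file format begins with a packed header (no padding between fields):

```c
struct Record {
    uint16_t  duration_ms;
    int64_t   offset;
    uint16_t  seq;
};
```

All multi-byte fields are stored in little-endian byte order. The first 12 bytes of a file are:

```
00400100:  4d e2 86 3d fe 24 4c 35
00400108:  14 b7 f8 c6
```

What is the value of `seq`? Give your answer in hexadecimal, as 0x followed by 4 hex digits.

0xC6F8

`seq` follows `duration_ms` (2 B), `offset` (8 B), so it starts at offset 2 + 8 = 10 and occupies 2 bytes.
Bytes at offsets 10..11: F8 C6.
Little-endian: lowest address holds the least-significant byte.
Reassemble most-significant byte first: C6 F8 → 0xC6F8.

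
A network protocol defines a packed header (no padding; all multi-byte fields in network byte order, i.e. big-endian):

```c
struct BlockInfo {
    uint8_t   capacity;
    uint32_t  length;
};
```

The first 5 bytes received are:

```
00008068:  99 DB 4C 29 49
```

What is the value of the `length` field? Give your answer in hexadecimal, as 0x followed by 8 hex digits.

0xDB4C2949

`length` follows `capacity` (1 byte), so it starts at byte offset 1 and occupies 4 bytes.
Bytes at offsets 1..4: DB 4C 29 49.
Big-endian: lowest address holds the most-significant byte.
The bytes are already most-significant first: 0xDB4C2949.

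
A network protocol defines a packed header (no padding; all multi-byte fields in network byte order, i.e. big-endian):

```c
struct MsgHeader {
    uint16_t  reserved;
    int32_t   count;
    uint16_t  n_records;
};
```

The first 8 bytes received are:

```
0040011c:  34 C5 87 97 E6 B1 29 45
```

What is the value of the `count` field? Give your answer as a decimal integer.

-2020088143

`count` follows `reserved` (2 bytes), so it starts at byte offset 2 and occupies 4 bytes.
Bytes at offsets 2..5: 87 97 E6 B1.
In big-endian order the high byte comes first in memory.
The bytes are already most-significant first: 0x8797E6B1.
Top bit is set, so as a signed 32-bit value this is 0x8797E6B1 − 2^32 = -2020088143.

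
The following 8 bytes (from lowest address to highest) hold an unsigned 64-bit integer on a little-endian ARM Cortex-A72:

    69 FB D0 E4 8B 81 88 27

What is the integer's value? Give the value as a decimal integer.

2848669202151177065

In little-endian order the low byte comes first in memory.
Reassemble most-significant byte first: 27 88 81 8B E4 D0 FB 69 → 0x2788818BE4D0FB69.
0x2788818BE4D0FB69 = 2848669202151177065.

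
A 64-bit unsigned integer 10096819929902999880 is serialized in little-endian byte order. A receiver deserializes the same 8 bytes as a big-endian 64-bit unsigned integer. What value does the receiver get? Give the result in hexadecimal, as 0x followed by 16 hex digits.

10096819929902999880 in 64-bit hexadecimal is 0x8C1F1C3B22F3E948.
Stored little-endian, the bytes at ascending addresses are 48 E9 F3 22 3B 1C 1F 8C.
Read back as big-endian, the last byte is least significant, giving 0x48E9F3223B1C1F8C.

0x48E9F3223B1C1F8C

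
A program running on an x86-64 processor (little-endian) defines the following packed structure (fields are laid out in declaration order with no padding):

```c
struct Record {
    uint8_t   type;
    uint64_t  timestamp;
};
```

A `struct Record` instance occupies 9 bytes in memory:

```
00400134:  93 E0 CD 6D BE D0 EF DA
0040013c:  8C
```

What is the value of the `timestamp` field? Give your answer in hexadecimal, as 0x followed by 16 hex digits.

`timestamp` follows `type` (1 byte), so it starts at byte offset 1 and occupies 8 bytes.
Bytes at offsets 1..8: E0 CD 6D BE D0 EF DA 8C.
In little-endian order the low byte comes first in memory.
Reassemble most-significant byte first: 8C DA EF D0 BE 6D CD E0 → 0x8CDAEFD0BE6DCDE0.

0x8CDAEFD0BE6DCDE0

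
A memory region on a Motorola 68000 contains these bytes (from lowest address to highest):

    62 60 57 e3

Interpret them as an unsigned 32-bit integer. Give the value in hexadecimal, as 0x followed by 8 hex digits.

In big-endian order the high byte comes first in memory.
The bytes are already most-significant first: 0x626057E3.

0x626057E3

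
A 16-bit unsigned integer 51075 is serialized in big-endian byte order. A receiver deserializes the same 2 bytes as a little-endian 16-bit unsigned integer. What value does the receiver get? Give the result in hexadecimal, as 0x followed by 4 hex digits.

0x83C7

51075 in 16-bit hexadecimal is 0xC783.
Stored big-endian, the bytes at ascending addresses are C7 83.
Read back as little-endian, the first byte is least significant, giving 0x83C7.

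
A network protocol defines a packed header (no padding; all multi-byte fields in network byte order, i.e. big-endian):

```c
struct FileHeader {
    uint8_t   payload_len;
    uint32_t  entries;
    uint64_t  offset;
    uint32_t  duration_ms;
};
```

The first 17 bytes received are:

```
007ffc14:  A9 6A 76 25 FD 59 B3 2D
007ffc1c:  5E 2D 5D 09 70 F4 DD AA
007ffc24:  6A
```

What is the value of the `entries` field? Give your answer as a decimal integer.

1786127869

`entries` follows `payload_len` (1 byte), so it starts at byte offset 1 and occupies 4 bytes.
Bytes at offsets 1..4: 6A 76 25 FD.
Big-endian: lowest address holds the most-significant byte.
The bytes are already most-significant first: 0x6A7625FD.
0x6A7625FD = 1786127869.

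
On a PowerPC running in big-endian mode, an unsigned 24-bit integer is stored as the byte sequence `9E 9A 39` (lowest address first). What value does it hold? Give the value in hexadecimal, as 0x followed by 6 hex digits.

0x9E9A39

In big-endian order the high byte comes first in memory.
The bytes are already most-significant first: 0x9E9A39.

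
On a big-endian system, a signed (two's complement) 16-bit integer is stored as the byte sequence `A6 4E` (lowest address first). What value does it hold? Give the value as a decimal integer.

In big-endian order the high byte comes first in memory.
The bytes are already most-significant first: 0xA64E.
Top bit is set, so as a signed 16-bit value this is 0xA64E − 2^16 = -22962.

-22962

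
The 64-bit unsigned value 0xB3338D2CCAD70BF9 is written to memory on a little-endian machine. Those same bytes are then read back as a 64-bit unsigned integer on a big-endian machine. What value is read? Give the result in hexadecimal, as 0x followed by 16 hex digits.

Stored little-endian, the bytes at ascending addresses are F9 0B D7 CA 2C 8D 33 B3.
Read back as big-endian, the last byte is least significant, giving 0xF90BD7CA2C8D33B3.

0xF90BD7CA2C8D33B3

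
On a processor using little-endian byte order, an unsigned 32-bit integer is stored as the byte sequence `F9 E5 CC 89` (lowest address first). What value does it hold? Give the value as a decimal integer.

Little-endian: lowest address holds the least-significant byte.
Reassemble most-significant byte first: 89 CC E5 F9 → 0x89CCE5F9.
0x89CCE5F9 = 2311906809.

2311906809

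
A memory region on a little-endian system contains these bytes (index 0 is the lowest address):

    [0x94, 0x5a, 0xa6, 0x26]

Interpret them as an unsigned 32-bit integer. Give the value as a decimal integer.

648436372

Little-endian: lowest address holds the least-significant byte.
Reassemble most-significant byte first: 26 A6 5A 94 → 0x26A65A94.
0x26A65A94 = 648436372.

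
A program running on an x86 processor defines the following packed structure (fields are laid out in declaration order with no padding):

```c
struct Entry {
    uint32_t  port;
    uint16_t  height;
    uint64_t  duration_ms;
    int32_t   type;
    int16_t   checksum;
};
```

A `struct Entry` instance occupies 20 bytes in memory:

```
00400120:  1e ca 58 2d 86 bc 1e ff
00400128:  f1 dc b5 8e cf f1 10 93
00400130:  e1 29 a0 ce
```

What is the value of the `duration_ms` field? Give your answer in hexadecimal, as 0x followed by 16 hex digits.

`duration_ms` follows `port` (4 B), `height` (2 B), so it starts at offset 4 + 2 = 6 and occupies 8 bytes.
Bytes at offsets 6..13: 1E FF F1 DC B5 8E CF F1.
In little-endian order the low byte comes first in memory.
Reassemble most-significant byte first: F1 CF 8E B5 DC F1 FF 1E → 0xF1CF8EB5DCF1FF1E.

0xF1CF8EB5DCF1FF1E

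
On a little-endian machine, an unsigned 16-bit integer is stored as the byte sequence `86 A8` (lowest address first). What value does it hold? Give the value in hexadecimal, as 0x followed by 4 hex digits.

0xA886

Little-endian stores the least-significant byte at the lowest address.
Reassemble most-significant byte first: A8 86 → 0xA886.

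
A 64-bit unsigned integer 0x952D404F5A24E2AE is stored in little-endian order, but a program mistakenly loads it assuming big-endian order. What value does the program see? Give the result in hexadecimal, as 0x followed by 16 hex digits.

0xAEE2245A4F402D95

Stored little-endian, the bytes at ascending addresses are AE E2 24 5A 4F 40 2D 95.
Read back as big-endian, the last byte is least significant, giving 0xAEE2245A4F402D95.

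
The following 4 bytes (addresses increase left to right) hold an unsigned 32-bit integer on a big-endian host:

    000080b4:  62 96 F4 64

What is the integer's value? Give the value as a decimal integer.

Big-endian stores the most-significant byte at the lowest address.
The bytes are already most-significant first: 0x6296F464.
0x6296F464 = 1654060132.

1654060132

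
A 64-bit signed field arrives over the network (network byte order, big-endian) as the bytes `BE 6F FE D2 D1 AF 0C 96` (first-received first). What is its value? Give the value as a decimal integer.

In big-endian order the high byte comes first in memory.
The bytes are already most-significant first: 0xBE6FFED2D1AF0C96.
Top bit is set, so as a signed 64-bit value this is 0xBE6FFED2D1AF0C96 − 2^64 = -4724277302673863530.

-4724277302673863530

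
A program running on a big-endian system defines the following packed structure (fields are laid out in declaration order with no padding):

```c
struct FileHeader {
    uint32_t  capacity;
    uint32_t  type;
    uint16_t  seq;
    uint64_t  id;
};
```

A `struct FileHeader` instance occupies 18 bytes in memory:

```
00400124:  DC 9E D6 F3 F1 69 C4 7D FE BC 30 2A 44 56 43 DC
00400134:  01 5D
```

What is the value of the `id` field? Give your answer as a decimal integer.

`id` follows `capacity` (4 B), `type` (4 B), `seq` (2 B), so it starts at offset 4 + 4 + 2 = 10 and occupies 8 bytes.
Bytes at offsets 10..17: 30 2A 44 56 43 DC 01 5D.
Big-endian: lowest address holds the most-significant byte.
The bytes are already most-significant first: 0x302A445643DC015D.
0x302A445643DC015D = 3470661600138756445.

3470661600138756445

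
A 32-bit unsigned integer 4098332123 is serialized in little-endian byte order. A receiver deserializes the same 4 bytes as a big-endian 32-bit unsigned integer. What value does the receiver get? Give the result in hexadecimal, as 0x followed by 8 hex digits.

0xDB9547F4

4098332123 in 32-bit hexadecimal is 0xF44795DB.
Stored little-endian, the bytes at ascending addresses are DB 95 47 F4.
Read back as big-endian, the last byte is least significant, giving 0xDB9547F4.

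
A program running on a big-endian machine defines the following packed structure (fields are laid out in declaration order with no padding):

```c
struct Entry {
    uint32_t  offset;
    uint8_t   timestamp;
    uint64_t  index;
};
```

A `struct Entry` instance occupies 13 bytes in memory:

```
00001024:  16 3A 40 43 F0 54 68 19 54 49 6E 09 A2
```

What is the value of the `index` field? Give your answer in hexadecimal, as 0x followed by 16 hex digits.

`index` follows `offset` (4 B), `timestamp` (1 B), so it starts at offset 4 + 1 = 5 and occupies 8 bytes.
Bytes at offsets 5..12: 54 68 19 54 49 6E 09 A2.
Big-endian stores the most-significant byte at the lowest address.
The bytes are already most-significant first: 0x54681954496E09A2.

0x54681954496E09A2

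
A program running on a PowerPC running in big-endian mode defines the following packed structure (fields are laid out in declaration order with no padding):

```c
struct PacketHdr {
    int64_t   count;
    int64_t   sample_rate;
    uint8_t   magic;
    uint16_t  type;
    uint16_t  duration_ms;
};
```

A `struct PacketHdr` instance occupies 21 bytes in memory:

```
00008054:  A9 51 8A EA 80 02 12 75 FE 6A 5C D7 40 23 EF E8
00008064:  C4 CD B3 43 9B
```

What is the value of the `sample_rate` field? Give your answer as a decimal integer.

`sample_rate` follows `count` (8 bytes), so it starts at byte offset 8 and occupies 8 bytes.
Bytes at offsets 8..15: FE 6A 5C D7 40 23 EF E8.
In big-endian order the high byte comes first in memory.
The bytes are already most-significant first: 0xFE6A5CD74023EFE8.
Top bit is set, so as a signed 64-bit value this is 0xFE6A5CD74023EFE8 − 2^64 = -114176760980705304.

-114176760980705304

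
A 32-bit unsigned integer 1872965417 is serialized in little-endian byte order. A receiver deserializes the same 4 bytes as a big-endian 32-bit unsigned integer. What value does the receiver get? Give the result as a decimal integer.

690987887

1872965417 in 32-bit hexadecimal is 0x6FA32F29.
Stored little-endian, the bytes at ascending addresses are 29 2F A3 6F.
Read back as big-endian, the last byte is least significant, giving 0x292FA36F.
0x292FA36F = 690987887.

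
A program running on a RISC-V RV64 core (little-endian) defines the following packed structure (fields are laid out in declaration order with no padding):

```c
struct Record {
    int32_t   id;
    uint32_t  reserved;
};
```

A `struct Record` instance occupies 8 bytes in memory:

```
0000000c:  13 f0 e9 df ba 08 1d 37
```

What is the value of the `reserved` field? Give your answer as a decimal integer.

`reserved` follows `id` (4 bytes), so it starts at byte offset 4 and occupies 4 bytes.
Bytes at offsets 4..7: BA 08 1D 37.
Little-endian: lowest address holds the least-significant byte.
Reassemble most-significant byte first: 37 1D 08 BA → 0x371D08BA.
0x371D08BA = 924649658.

924649658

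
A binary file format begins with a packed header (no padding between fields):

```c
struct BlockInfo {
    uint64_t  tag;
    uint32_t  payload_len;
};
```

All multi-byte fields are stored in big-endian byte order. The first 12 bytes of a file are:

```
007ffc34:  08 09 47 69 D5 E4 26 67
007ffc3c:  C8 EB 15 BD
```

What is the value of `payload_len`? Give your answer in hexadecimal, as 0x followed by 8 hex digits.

`payload_len` follows `tag` (8 bytes), so it starts at byte offset 8 and occupies 4 bytes.
Bytes at offsets 8..11: C8 EB 15 BD.
Big-endian stores the most-significant byte at the lowest address.
The bytes are already most-significant first: 0xC8EB15BD.

0xC8EB15BD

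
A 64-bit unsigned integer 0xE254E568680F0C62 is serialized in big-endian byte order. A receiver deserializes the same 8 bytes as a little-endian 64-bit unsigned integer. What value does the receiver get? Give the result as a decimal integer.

7065038856548340962

Stored big-endian, the bytes at ascending addresses are E2 54 E5 68 68 0F 0C 62.
Read back as little-endian, the first byte is least significant, giving 0x620C0F6868E554E2.
0x620C0F6868E554E2 = 7065038856548340962.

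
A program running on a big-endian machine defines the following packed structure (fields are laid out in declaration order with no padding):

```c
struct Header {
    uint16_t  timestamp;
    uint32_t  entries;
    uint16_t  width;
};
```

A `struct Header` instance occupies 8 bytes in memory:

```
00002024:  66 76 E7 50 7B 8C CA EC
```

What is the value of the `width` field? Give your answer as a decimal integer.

51948

`width` follows `timestamp` (2 B), `entries` (4 B), so it starts at offset 2 + 4 = 6 and occupies 2 bytes.
Bytes at offsets 6..7: CA EC.
Big-endian: lowest address holds the most-significant byte.
The bytes are already most-significant first: 0xCAEC.
0xCAEC = 51948.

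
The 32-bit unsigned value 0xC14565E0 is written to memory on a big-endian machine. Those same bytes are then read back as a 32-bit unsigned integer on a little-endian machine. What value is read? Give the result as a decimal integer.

3764733377

Stored big-endian, the bytes at ascending addresses are C1 45 65 E0.
Read back as little-endian, the first byte is least significant, giving 0xE06545C1.
0xE06545C1 = 3764733377.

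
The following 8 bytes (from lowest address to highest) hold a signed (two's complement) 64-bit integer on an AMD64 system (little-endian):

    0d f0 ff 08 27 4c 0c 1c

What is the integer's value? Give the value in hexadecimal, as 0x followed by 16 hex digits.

0x1C0C4C2708FFF00D

In little-endian order the low byte comes first in memory.
Reassemble most-significant byte first: 1C 0C 4C 27 08 FF F0 0D → 0x1C0C4C2708FFF00D.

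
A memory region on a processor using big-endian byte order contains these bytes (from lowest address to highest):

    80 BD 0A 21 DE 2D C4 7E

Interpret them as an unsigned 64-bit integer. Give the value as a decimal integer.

9276581948030829694

Big-endian: lowest address holds the most-significant byte.
The bytes are already most-significant first: 0x80BD0A21DE2DC47E.
0x80BD0A21DE2DC47E = 9276581948030829694.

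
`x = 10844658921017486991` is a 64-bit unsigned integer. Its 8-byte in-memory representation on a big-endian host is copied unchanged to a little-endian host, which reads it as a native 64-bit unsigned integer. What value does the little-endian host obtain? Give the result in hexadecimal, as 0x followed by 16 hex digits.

0x8FAE84C9D4F77F96

10844658921017486991 in 64-bit hexadecimal is 0x967FF7D4C984AE8F.
Stored big-endian, the bytes at ascending addresses are 96 7F F7 D4 C9 84 AE 8F.
Read back as little-endian, the first byte is least significant, giving 0x8FAE84C9D4F77F96.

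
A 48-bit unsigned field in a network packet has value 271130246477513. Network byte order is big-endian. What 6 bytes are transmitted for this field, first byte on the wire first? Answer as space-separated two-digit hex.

F6 97 6E 07 76 C9

271130246477513 in hexadecimal, padded to 48 bits, is 0xF6976E0776C9.
Split into bytes (most-significant first): F6 97 6E 07 76 C9.
Big-endian stores the most-significant byte at the lowest address.
So the memory order matches the most-significant-first order: F6 97 6E 07 76 C9.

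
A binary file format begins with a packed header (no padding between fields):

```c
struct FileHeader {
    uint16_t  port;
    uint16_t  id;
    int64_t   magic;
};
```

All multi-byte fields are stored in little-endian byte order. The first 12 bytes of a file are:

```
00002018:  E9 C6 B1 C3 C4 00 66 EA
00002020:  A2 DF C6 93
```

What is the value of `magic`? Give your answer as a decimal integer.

`magic` follows `port` (2 B), `id` (2 B), so it starts at offset 2 + 2 = 4 and occupies 8 bytes.
Bytes at offsets 4..11: C4 00 66 EA A2 DF C6 93.
In little-endian order the low byte comes first in memory.
Reassemble most-significant byte first: 93 C6 DF A2 EA 66 00 C4 → 0x93C6DFA2EA6600C4.
Top bit is set, so as a signed 64-bit value this is 0x93C6DFA2EA6600C4 − 2^64 = -7798299813935185724.

-7798299813935185724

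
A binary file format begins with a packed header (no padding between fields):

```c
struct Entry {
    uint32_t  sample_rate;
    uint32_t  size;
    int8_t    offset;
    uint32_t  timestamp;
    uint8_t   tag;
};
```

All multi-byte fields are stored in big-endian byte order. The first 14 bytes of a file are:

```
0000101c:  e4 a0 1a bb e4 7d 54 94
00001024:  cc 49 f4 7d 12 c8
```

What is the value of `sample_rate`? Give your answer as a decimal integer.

`sample_rate` is the first field, at byte offset 0, occupying 4 bytes.
Bytes at offsets 0..3: E4 A0 1A BB.
Big-endian: lowest address holds the most-significant byte.
The bytes are already most-significant first: 0xE4A01ABB.
0xE4A01ABB = 3835697851.

3835697851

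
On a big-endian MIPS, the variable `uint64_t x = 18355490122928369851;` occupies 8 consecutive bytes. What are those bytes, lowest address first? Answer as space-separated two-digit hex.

18355490122928369851 in hexadecimal, padded to 64 bits, is 0xFEBBCD03E75630BB.
Split into bytes (most-significant first): FE BB CD 03 E7 56 30 BB.
In big-endian order the high byte comes first in memory.
So the memory order matches the most-significant-first order: FE BB CD 03 E7 56 30 BB.

FE BB CD 03 E7 56 30 BB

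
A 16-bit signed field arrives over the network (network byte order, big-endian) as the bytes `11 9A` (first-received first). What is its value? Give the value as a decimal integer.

Big-endian stores the most-significant byte at the lowest address.
The bytes are already most-significant first: 0x119A.
0x119A = 4506.

4506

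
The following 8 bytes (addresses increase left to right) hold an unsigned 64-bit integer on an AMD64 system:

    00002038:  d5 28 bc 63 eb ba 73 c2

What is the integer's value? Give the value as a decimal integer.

14011748385833101525

In little-endian order the low byte comes first in memory.
Reassemble most-significant byte first: C2 73 BA EB 63 BC 28 D5 → 0xC273BAEB63BC28D5.
0xC273BAEB63BC28D5 = 14011748385833101525.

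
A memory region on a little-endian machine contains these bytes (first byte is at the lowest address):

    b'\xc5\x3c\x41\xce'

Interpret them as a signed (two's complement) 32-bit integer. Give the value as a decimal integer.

Little-endian: lowest address holds the least-significant byte.
Reassemble most-significant byte first: CE 41 3C C5 → 0xCE413CC5.
Top bit is set, so as a signed 32-bit value this is 0xCE413CC5 − 2^32 = -834585403.

-834585403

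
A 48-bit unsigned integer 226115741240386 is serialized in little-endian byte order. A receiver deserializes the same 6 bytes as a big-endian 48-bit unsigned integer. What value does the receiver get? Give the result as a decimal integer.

72896058533581

226115741240386 in 48-bit hexadecimal is 0xCDA6AC6F4C42.
Stored little-endian, the bytes at ascending addresses are 42 4C 6F AC A6 CD.
Read back as big-endian, the last byte is least significant, giving 0x424C6FACA6CD.
0x424C6FACA6CD = 72896058533581.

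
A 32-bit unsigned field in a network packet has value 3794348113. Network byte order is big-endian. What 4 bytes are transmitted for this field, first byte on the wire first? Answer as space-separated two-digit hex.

E2 29 28 51

3794348113 in hexadecimal, padded to 32 bits, is 0xE2292851.
Split into bytes (most-significant first): E2 29 28 51.
Big-endian: lowest address holds the most-significant byte.
So the memory order matches the most-significant-first order: E2 29 28 51.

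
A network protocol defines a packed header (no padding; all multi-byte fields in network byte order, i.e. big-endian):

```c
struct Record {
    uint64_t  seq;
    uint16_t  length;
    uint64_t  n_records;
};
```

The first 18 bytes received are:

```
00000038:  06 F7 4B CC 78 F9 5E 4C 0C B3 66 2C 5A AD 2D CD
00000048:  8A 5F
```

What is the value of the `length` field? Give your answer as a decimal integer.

3251

`length` follows `seq` (8 bytes), so it starts at byte offset 8 and occupies 2 bytes.
Bytes at offsets 8..9: 0C B3.
Big-endian stores the most-significant byte at the lowest address.
The bytes are already most-significant first: 0x0CB3.
0x0CB3 = 3251.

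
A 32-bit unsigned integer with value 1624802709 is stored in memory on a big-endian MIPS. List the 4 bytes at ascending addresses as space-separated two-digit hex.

1624802709 in hexadecimal, padded to 32 bits, is 0x60D88595.
Split into bytes (most-significant first): 60 D8 85 95.
Big-endian: lowest address holds the most-significant byte.
So the memory order matches the most-significant-first order: 60 D8 85 95.

60 D8 85 95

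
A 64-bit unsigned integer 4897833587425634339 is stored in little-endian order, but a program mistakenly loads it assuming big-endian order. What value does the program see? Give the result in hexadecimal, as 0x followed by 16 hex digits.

0x23687BABB299F843

4897833587425634339 in 64-bit hexadecimal is 0x43F899B2AB7B6823.
Stored little-endian, the bytes at ascending addresses are 23 68 7B AB B2 99 F8 43.
Read back as big-endian, the last byte is least significant, giving 0x23687BABB299F843.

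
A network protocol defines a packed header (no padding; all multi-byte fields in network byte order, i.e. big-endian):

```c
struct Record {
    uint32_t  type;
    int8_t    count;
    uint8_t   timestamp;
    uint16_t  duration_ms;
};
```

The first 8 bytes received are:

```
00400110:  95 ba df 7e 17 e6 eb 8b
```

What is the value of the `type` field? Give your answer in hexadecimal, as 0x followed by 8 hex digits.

`type` is the first field, at byte offset 0, occupying 4 bytes.
Bytes at offsets 0..3: 95 BA DF 7E.
Big-endian stores the most-significant byte at the lowest address.
The bytes are already most-significant first: 0x95BADF7E.

0x95BADF7E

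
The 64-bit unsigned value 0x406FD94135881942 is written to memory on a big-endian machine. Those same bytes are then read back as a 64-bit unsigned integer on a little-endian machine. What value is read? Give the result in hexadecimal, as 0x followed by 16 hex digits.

Stored big-endian, the bytes at ascending addresses are 40 6F D9 41 35 88 19 42.
Read back as little-endian, the first byte is least significant, giving 0x4219883541D96F40.

0x4219883541D96F40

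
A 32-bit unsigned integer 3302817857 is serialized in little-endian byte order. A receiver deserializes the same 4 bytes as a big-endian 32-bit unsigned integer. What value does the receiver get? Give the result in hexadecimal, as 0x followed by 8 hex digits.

0x4100DDC4

3302817857 in 32-bit hexadecimal is 0xC4DD0041.
Stored little-endian, the bytes at ascending addresses are 41 00 DD C4.
Read back as big-endian, the last byte is least significant, giving 0x4100DDC4.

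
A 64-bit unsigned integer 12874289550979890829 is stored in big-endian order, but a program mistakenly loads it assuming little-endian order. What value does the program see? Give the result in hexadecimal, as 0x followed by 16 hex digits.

12874289550979890829 in 64-bit hexadecimal is 0xB2AAAA22BDADFE8D.
Stored big-endian, the bytes at ascending addresses are B2 AA AA 22 BD AD FE 8D.
Read back as little-endian, the first byte is least significant, giving 0x8DFEADBD22AAAAB2.

0x8DFEADBD22AAAAB2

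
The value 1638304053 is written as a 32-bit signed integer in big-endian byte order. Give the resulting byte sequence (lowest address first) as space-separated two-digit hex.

1638304053 in hexadecimal, padded to 32 bits, is 0x61A68935.
Split into bytes (most-significant first): 61 A6 89 35.
Big-endian stores the most-significant byte at the lowest address.
So the memory order matches the most-significant-first order: 61 A6 89 35.

61 A6 89 35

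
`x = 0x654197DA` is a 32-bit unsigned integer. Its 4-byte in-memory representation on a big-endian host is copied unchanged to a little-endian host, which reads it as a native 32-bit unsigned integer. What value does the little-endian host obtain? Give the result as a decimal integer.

3667345765

Stored big-endian, the bytes at ascending addresses are 65 41 97 DA.
Read back as little-endian, the first byte is least significant, giving 0xDA974165.
0xDA974165 = 3667345765.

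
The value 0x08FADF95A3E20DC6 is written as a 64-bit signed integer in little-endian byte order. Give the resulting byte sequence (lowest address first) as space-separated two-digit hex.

Split into bytes (most-significant first): 08 FA DF 95 A3 E2 0D C6.
Little-endian: lowest address holds the least-significant byte.
So at ascending addresses the bytes are C6 0D E2 A3 95 DF FA 08.

C6 0D E2 A3 95 DF FA 08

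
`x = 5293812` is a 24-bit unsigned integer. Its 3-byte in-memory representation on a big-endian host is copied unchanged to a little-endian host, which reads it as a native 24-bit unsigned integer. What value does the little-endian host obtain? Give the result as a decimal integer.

16041552

5293812 in 24-bit hexadecimal is 0x50C6F4.
Stored big-endian, the bytes at ascending addresses are 50 C6 F4.
Read back as little-endian, the first byte is least significant, giving 0xF4C650.
0xF4C650 = 16041552.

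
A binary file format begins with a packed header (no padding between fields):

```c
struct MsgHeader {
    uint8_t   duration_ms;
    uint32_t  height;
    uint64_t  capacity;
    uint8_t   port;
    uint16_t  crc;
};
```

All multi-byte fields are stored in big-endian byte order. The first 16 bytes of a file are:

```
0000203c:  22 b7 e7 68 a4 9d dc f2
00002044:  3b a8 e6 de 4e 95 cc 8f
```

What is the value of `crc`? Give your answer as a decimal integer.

`crc` follows `duration_ms` (1 B), `height` (4 B), `capacity` (8 B), `port` (1 B), so it starts at offset 1 + 4 + 8 + 1 = 14 and occupies 2 bytes.
Bytes at offsets 14..15: CC 8F.
In big-endian order the high byte comes first in memory.
The bytes are already most-significant first: 0xCC8F.
0xCC8F = 52367.

52367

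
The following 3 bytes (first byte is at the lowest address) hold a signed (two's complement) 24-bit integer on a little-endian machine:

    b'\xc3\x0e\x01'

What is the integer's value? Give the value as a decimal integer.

69315

In little-endian order the low byte comes first in memory.
Reassemble most-significant byte first: 01 0E C3 → 0x010EC3.
0x010EC3 = 69315.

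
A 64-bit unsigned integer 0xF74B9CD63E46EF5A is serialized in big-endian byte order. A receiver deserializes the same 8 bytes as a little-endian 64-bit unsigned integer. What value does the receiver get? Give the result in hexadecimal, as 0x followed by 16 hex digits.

Stored big-endian, the bytes at ascending addresses are F7 4B 9C D6 3E 46 EF 5A.
Read back as little-endian, the first byte is least significant, giving 0x5AEF463ED69C4BF7.

0x5AEF463ED69C4BF7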